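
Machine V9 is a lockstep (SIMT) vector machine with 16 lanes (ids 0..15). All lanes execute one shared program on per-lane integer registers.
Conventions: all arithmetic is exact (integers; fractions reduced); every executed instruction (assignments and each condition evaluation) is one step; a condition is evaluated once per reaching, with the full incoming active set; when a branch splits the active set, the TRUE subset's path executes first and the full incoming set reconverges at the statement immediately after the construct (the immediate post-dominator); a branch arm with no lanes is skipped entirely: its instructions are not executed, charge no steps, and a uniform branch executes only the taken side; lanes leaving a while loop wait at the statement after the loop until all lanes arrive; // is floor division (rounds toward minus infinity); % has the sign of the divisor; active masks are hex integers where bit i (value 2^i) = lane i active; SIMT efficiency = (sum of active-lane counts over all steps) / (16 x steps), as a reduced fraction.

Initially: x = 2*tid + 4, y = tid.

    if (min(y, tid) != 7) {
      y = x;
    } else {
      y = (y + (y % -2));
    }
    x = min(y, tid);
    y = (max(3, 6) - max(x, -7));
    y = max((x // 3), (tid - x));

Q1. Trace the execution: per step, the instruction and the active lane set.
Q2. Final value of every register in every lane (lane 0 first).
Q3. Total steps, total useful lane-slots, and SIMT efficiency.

step 0: eval (min(y, tid) != 7)      0xffff
step 1: y <- x                       0xff7f
step 2: y <- (y + (y % -2))          0x0080
step 3: x <- min(y, tid)             0xffff
step 4: y <- (max(3, 6) - max(x, -7)) 0xffff
step 5: y <- max((x // 3), (tid - x)) 0xffff

Answer: 6 steps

x: 0,1,2,3,4,5,6,6,8,9,10,11,12,13,14,15
y: 0,0,0,1,1,1,2,2,2,3,3,3,4,4,4,5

steps = 6; useful = 80; efficiency = 80/96 = 5/6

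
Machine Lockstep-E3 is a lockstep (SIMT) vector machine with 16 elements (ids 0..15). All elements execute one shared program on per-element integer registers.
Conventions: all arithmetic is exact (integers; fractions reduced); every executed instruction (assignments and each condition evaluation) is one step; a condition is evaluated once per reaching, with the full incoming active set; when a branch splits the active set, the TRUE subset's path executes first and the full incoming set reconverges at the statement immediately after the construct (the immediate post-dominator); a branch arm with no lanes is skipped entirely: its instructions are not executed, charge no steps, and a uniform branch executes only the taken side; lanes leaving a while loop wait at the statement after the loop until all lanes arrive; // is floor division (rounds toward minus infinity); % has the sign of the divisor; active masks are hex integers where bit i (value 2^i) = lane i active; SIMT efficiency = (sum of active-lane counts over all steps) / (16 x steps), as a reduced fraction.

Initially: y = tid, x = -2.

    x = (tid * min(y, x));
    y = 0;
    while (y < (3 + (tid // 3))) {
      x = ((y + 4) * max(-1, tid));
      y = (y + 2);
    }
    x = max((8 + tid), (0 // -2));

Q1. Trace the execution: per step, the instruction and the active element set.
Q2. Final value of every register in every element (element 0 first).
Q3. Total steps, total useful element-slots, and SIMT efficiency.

step 0: x <- (tid * min(y, x))       0xffff
step 1: y <- 0                       0xffff
step 2: eval (y < (3 + (tid // 3)))  0xffff
step 3: x <- ((y + 4) * max(-1, tid)) 0xffff
step 4: y <- (y + 2)                 0xffff
step 5: eval (y < (3 + (tid // 3)))  0xffff
step 6: x <- ((y + 4) * max(-1, tid)) 0xffff
step 7: y <- (y + 2)                 0xffff
step 8: eval (y < (3 + (tid // 3)))  0xffff
step 9: x <- ((y + 4) * max(-1, tid)) 0xffc0
step 10: y <- (y + 2)                 0xffc0
step 11: eval (y < (3 + (tid // 3)))  0xffc0
step 12: x <- ((y + 4) * max(-1, tid)) 0xf000
step 13: y <- (y + 2)                 0xf000
step 14: eval (y < (3 + (tid // 3)))  0xf000
step 15: x <- max((8 + tid), (0 // -2)) 0xffff

Answer: 16 steps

y: 4,4,4,4,4,4,6,6,6,6,6,6,8,8,8,8
x: 8,9,10,11,12,13,14,15,16,17,18,19,20,21,22,23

steps = 16; useful = 202; efficiency = 202/256 = 101/128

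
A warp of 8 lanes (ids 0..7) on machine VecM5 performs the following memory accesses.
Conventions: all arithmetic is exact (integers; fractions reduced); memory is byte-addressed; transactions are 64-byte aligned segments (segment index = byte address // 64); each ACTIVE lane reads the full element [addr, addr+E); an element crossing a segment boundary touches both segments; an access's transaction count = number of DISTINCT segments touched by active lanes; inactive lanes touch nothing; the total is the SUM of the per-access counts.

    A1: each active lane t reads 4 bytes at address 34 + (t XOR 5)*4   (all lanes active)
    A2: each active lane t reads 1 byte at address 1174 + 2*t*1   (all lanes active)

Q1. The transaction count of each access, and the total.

A1: 2 transactions
A2: 1 transaction

Answer: 2,1; total 3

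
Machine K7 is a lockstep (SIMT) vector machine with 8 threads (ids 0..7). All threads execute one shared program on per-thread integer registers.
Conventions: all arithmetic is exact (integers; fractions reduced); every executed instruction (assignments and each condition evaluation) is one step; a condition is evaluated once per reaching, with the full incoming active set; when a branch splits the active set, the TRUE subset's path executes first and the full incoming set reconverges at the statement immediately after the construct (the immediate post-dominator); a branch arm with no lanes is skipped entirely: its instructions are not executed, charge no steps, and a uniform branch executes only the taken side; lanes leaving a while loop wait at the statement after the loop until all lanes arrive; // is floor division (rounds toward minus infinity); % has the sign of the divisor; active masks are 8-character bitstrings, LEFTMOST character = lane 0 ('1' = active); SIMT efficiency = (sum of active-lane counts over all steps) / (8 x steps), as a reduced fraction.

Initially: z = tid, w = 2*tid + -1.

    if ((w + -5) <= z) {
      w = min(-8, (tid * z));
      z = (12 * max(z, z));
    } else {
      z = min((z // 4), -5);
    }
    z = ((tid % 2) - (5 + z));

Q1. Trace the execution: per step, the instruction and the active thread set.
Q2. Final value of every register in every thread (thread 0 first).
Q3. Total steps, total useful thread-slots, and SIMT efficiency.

step 0: eval ((w + -5) <= z)         11111111
step 1: w <- min(-8, (tid * z))      11111110
step 2: z <- (12 * max(z, z))        11111110
step 3: z <- min((z // 4), -5)       00000001
step 4: z <- ((tid % 2) - (5 + z))   11111111

Answer: 5 steps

z: -5,-16,-29,-40,-53,-64,-77,1
w: -8,-8,-8,-8,-8,-8,-8,13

steps = 5; useful = 31; efficiency = 31/40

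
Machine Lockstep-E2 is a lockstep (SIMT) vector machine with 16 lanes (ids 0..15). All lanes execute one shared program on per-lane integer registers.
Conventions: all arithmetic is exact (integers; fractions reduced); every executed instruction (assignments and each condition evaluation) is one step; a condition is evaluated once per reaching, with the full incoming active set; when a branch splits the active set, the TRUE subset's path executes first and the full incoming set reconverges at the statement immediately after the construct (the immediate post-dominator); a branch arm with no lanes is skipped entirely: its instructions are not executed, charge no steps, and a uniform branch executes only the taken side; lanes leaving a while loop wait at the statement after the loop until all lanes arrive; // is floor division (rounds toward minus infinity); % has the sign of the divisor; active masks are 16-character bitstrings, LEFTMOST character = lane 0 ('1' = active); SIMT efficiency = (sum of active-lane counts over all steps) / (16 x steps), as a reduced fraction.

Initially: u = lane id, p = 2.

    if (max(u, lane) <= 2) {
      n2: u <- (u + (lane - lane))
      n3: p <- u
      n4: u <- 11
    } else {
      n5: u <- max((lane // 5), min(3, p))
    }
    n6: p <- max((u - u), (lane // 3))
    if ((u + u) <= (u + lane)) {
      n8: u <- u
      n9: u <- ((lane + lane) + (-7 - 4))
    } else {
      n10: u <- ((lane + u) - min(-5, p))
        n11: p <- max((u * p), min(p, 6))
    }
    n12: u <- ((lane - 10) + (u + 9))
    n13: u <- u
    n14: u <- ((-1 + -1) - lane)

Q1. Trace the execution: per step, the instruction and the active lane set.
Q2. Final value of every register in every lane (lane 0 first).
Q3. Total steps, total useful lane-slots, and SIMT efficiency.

step 0: eval (max(u, lane) <= 2)     1111111111111111
step 1: u <- (u + (lane - lane))     1110000000000000
step 2: p <- u                       1110000000000000
step 3: u <- 11                      1110000000000000
step 4: u <- max((lane // 5), min(3, p)) 0001111111111111
step 5: p <- max((u - u), (lane // 3)) 1111111111111111
step 6: eval ((u + u) <= (u + lane)) 1111111111111111
step 7: u <- u                       0001111111111111
step 8: u <- ((lane + lane) + (-7 - 4)) 0001111111111111
step 9: u <- ((lane + u) - min(-5, p)) 1110000000000000
step 10: p <- max((u * p), min(p, 6)) 1110000000000000
step 11: u <- ((lane - 10) + (u + 9)) 1111111111111111
step 12: u <- u                       1111111111111111
step 13: u <- ((-1 + -1) - lane)      1111111111111111

Answer: 14 steps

u: -2,-3,-4,-5,-6,-7,-8,-9,-10,-11,-12,-13,-14,-15,-16,-17
p: 0,0,0,1,1,1,2,2,2,3,3,3,4,4,4,5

steps = 14; useful = 150; efficiency = 150/224 = 75/112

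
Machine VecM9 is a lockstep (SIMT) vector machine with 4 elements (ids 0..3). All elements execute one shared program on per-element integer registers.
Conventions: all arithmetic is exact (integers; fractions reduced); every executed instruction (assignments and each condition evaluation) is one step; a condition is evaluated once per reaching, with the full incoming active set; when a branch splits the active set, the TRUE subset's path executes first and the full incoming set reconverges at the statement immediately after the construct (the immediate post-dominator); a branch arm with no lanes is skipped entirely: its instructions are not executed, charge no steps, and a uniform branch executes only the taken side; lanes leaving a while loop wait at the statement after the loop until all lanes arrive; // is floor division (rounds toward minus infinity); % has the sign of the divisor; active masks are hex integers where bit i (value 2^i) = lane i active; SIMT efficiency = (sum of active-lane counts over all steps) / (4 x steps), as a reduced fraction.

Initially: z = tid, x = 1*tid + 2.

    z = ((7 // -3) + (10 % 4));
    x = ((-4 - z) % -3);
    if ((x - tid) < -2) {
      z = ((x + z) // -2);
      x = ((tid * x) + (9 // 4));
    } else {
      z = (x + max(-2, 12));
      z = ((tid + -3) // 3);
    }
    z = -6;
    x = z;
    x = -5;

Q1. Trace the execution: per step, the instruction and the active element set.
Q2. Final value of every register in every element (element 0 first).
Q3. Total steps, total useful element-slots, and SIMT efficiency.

step 0: z <- ((7 // -3) + (10 % 4))  0xf
step 1: x <- ((-4 - z) % -3)         0xf
step 2: eval ((x - tid) < -2)        0xf
step 3: z <- ((x + z) // -2)         0x8
step 4: x <- ((tid * x) + (9 // 4))  0x8
step 5: z <- (x + max(-2, 12))       0x7
step 6: z <- ((tid + -3) // 3)       0x7
step 7: z <- -6                      0xf
step 8: x <- z                       0xf
step 9: x <- -5                      0xf

Answer: 10 steps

z: -6,-6,-6,-6
x: -5,-5,-5,-5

steps = 10; useful = 32; efficiency = 32/40 = 4/5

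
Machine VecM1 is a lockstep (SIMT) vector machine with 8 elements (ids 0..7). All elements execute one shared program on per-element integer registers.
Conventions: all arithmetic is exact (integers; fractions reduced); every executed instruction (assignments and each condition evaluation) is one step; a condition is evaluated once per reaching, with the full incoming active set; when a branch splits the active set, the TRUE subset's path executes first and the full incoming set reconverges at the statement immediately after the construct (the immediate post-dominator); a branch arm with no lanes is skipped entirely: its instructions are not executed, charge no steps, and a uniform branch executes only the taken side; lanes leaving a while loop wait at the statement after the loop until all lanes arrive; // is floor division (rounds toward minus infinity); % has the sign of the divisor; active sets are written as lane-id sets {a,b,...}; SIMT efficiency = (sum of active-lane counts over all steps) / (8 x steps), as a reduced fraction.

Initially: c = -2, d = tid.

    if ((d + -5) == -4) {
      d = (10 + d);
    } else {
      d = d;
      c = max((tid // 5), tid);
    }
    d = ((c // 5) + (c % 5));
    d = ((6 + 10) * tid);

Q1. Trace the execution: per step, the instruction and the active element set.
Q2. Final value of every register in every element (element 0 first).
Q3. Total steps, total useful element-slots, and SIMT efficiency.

step 0: eval ((d + -5) == -4)        {0,1,2,3,4,5,6,7}
step 1: d <- (10 + d)                {1}
step 2: d <- d                       {0,2,3,4,5,6,7}
step 3: c <- max((tid // 5), tid)    {0,2,3,4,5,6,7}
step 4: d <- ((c // 5) + (c % 5))    {0,1,2,3,4,5,6,7}
step 5: d <- ((6 + 10) * tid)        {0,1,2,3,4,5,6,7}

Answer: 6 steps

c: 0,-2,2,3,4,5,6,7
d: 0,16,32,48,64,80,96,112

steps = 6; useful = 39; efficiency = 39/48 = 13/16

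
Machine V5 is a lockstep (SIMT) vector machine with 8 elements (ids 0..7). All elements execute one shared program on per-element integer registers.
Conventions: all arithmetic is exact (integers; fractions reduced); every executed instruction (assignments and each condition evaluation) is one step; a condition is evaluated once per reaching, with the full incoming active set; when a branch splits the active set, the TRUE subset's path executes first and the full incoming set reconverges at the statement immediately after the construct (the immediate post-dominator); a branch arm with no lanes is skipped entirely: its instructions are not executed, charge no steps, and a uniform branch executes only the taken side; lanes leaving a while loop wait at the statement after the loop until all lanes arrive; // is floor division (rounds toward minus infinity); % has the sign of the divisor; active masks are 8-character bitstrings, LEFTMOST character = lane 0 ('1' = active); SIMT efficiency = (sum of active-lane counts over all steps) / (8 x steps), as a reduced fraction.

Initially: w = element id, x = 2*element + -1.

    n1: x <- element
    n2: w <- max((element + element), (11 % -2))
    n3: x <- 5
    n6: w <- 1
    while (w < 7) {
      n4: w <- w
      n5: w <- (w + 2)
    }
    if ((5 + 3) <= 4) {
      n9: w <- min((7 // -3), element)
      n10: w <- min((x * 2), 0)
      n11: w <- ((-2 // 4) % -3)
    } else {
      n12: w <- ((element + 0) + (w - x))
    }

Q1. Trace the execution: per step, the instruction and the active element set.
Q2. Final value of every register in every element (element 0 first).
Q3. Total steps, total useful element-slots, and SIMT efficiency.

step 0: x <- element                 11111111
step 1: w <- max((element + element), (11 % -2)) 11111111
step 2: x <- 5                       11111111
step 3: w <- 1                       11111111
step 4: eval (w < 7)                 11111111
step 5: w <- w                       11111111
step 6: w <- (w + 2)                 11111111
step 7: eval (w < 7)                 11111111
step 8: w <- w                       11111111
step 9: w <- (w + 2)                 11111111
step 10: eval (w < 7)                 11111111
step 11: w <- w                       11111111
step 12: w <- (w + 2)                 11111111
step 13: eval (w < 7)                 11111111
step 14: eval ((5 + 3) <= 4)          11111111
step 15: w <- ((element + 0) + (w - x)) 11111111

Answer: 16 steps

w: 2,3,4,5,6,7,8,9
x: 5,5,5,5,5,5,5,5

steps = 16; useful = 128; efficiency = 128/128 = 1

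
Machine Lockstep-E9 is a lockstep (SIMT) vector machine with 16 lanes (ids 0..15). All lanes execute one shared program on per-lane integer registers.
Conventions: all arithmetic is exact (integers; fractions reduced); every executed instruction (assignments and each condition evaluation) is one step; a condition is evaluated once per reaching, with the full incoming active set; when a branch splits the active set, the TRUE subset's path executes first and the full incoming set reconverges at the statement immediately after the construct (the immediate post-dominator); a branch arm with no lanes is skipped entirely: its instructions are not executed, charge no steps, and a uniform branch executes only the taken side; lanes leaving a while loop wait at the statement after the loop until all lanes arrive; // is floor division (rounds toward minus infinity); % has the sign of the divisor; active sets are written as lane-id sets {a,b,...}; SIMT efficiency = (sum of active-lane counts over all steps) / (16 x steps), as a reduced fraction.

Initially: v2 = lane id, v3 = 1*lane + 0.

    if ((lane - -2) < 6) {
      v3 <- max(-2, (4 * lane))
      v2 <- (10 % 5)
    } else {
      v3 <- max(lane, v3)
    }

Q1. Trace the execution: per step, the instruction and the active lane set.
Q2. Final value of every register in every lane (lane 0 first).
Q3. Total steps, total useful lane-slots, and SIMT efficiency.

step 0: eval ((lane - -2) < 6)       {0,1,2,3,4,5,6,7,8,9,10,11,12,13,14,15}
step 1: v3 <- max(-2, (4 * lane))    {0,1,2,3}
step 2: v2 <- (10 % 5)               {0,1,2,3}
step 3: v3 <- max(lane, v3)          {4,5,6,7,8,9,10,11,12,13,14,15}

Answer: 4 steps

v2: 0,0,0,0,4,5,6,7,8,9,10,11,12,13,14,15
v3: 0,4,8,12,4,5,6,7,8,9,10,11,12,13,14,15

steps = 4; useful = 36; efficiency = 36/64 = 9/16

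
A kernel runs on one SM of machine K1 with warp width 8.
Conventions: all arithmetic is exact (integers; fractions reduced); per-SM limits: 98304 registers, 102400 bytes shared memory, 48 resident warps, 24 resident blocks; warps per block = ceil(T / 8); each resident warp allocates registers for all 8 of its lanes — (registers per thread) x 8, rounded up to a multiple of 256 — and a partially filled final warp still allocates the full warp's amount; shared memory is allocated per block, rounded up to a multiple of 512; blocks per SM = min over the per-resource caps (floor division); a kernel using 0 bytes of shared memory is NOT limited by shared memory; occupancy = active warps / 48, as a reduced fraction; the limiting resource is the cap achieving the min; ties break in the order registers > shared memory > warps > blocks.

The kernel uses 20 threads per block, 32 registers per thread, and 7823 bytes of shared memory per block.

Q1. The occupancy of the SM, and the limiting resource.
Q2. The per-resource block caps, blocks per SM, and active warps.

Answer: occupancy 3/4, limited by shared memory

registers: 128 blocks
shared memory: 12 blocks
warps: 16 blocks
blocks: 24 blocks

Answer: 12 blocks, 36 active warps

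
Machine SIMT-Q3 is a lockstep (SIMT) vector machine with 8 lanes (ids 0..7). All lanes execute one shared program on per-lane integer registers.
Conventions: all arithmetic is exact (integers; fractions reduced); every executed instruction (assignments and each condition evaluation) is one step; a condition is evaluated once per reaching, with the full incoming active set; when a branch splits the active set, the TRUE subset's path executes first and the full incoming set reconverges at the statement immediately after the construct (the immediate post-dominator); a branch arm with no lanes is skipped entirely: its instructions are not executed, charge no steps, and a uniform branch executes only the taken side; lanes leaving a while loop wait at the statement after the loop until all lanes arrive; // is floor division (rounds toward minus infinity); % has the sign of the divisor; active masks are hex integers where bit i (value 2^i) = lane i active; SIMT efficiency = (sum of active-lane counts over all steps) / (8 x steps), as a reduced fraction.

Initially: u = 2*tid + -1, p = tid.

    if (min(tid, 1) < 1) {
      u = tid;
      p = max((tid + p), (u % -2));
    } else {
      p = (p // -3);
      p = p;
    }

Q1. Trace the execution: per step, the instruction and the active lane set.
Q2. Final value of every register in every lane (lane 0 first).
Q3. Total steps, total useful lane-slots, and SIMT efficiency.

step 0: eval (min(tid, 1) < 1)       0xff
step 1: u <- tid                     0x01
step 2: p <- max((tid + p), (u % -2)) 0x01
step 3: p <- (p // -3)               0xfe
step 4: p <- p                       0xfe

Answer: 5 steps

u: 0,1,3,5,7,9,11,13
p: 0,-1,-1,-1,-2,-2,-2,-3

steps = 5; useful = 24; efficiency = 24/40 = 3/5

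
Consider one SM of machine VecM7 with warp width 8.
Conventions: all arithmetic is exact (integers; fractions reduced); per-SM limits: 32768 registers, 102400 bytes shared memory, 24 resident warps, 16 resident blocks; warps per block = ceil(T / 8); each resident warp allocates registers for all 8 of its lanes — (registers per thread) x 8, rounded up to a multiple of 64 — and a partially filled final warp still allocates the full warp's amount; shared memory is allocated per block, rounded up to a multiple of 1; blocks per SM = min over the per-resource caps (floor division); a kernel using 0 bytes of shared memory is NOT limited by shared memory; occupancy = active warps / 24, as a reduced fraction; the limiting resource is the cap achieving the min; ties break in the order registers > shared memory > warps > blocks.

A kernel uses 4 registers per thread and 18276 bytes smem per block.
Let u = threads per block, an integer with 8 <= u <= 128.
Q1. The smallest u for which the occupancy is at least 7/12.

Answer: u = 17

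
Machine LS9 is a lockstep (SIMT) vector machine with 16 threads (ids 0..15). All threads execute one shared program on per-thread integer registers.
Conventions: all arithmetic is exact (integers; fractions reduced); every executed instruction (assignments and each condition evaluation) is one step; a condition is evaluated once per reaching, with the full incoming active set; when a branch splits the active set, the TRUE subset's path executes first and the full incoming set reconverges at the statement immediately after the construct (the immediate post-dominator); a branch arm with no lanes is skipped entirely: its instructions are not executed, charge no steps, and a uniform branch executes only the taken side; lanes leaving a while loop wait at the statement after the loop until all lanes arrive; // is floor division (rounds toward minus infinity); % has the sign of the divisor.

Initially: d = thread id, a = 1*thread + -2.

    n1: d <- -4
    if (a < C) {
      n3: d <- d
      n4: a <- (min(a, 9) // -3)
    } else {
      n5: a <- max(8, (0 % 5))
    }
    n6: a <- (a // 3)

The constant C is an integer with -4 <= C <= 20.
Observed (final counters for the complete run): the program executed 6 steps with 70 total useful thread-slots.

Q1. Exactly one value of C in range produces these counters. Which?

Answer: C = 4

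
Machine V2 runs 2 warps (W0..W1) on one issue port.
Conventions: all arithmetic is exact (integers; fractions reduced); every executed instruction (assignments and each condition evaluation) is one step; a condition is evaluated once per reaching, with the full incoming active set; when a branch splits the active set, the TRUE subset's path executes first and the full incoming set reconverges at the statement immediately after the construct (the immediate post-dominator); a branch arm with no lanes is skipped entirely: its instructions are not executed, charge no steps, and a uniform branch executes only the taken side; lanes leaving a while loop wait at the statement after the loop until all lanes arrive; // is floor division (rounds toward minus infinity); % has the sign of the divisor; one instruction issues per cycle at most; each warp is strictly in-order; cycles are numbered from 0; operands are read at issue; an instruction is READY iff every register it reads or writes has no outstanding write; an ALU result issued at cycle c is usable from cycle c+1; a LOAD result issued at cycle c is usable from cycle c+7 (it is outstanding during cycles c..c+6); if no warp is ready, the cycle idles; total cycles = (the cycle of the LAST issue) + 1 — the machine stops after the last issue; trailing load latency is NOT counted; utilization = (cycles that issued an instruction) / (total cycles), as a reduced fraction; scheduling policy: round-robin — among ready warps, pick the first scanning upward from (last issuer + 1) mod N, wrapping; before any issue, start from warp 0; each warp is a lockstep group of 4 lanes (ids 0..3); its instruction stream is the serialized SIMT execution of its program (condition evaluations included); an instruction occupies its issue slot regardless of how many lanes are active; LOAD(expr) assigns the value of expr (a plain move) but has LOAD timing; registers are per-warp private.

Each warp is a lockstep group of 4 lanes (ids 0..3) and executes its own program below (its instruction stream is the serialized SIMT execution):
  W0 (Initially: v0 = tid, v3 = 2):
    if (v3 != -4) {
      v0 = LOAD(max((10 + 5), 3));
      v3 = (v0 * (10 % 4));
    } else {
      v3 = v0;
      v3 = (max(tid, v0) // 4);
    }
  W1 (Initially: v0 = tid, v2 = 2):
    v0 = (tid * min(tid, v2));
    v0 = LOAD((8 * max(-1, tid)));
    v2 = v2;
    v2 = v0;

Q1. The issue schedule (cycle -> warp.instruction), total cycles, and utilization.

cycle 0: W0.I0
cycle 1: W1.I0
cycle 2: W0.I1
cycle 3: W1.I1
cycle 4: W1.I2
cycle 5: idle
cycle 6: idle
cycle 7: idle
cycle 8: idle
cycle 9: W0.I2
cycle 10: W1.I3

Answer: 11 cycles, utilization 7/11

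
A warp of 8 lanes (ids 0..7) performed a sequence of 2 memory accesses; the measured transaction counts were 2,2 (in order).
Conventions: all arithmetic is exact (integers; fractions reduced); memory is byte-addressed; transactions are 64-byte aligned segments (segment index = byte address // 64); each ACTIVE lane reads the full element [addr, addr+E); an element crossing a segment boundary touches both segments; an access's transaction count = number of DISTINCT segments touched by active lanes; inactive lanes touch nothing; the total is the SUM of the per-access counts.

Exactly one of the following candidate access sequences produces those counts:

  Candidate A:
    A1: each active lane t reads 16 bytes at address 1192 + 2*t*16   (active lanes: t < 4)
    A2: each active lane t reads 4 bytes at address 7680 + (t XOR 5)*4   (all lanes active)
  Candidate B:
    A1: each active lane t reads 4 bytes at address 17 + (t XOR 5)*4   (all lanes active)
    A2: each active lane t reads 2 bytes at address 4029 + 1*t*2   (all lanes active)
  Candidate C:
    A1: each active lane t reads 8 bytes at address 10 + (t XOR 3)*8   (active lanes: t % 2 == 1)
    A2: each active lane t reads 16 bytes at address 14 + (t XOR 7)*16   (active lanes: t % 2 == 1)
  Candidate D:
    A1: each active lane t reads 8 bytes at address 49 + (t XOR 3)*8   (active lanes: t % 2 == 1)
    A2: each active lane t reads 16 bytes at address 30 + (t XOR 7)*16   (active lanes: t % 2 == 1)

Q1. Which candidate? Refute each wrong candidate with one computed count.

A: A1 gives 3 transactions, not 2
B: A1 gives 1 transaction, not 2
D: A2 gives 3 transactions, not 2
C: all counts match (2,2)

Answer: C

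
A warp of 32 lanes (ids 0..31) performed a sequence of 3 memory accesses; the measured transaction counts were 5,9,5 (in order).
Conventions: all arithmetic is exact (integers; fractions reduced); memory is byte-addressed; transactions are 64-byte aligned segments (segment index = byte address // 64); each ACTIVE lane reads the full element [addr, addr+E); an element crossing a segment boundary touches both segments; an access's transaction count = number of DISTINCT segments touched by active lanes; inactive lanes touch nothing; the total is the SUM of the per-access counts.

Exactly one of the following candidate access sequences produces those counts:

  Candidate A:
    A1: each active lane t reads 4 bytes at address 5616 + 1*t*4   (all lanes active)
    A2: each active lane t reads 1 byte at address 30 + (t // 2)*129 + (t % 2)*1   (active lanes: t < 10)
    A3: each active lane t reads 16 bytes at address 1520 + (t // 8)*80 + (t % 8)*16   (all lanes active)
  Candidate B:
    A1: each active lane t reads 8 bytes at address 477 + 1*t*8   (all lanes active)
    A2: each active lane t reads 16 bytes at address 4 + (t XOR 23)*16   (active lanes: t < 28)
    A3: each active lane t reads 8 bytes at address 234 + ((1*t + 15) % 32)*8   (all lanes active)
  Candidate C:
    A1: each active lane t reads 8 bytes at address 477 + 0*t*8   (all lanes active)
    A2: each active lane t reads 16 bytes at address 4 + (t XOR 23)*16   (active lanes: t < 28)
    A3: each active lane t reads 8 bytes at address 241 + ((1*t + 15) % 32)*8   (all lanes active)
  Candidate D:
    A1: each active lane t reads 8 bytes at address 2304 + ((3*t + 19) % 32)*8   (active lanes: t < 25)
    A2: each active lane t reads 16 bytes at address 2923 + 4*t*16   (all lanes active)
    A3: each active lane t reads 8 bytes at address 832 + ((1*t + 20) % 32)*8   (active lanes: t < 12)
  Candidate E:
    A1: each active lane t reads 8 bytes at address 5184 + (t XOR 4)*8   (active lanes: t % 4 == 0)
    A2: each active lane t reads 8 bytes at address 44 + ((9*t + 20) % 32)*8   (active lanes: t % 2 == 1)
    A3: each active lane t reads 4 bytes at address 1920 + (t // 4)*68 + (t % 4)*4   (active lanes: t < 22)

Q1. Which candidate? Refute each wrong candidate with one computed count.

A: A1 gives 3 transactions, not 5
C: A1 gives 1 transaction, not 5
D: A1 gives 4 transactions, not 5
E: A1 gives 4 transactions, not 5
B: all counts match (5,9,5)

Answer: B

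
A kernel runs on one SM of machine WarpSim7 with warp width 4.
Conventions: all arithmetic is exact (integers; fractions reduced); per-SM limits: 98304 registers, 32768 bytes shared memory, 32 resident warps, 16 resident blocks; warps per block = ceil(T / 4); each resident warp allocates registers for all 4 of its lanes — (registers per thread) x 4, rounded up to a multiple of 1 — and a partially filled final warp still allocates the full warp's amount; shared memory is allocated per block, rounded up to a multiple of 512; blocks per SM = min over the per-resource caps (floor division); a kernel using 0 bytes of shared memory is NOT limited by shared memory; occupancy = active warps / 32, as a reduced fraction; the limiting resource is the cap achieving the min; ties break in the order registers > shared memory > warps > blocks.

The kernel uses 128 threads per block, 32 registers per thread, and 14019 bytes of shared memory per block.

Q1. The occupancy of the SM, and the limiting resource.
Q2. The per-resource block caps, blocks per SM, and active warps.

Answer: occupancy 1, limited by warps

registers: 24 blocks
shared memory: 2 blocks
warps: 1 block
blocks: 16 blocks

Answer: 1 block, 32 active warps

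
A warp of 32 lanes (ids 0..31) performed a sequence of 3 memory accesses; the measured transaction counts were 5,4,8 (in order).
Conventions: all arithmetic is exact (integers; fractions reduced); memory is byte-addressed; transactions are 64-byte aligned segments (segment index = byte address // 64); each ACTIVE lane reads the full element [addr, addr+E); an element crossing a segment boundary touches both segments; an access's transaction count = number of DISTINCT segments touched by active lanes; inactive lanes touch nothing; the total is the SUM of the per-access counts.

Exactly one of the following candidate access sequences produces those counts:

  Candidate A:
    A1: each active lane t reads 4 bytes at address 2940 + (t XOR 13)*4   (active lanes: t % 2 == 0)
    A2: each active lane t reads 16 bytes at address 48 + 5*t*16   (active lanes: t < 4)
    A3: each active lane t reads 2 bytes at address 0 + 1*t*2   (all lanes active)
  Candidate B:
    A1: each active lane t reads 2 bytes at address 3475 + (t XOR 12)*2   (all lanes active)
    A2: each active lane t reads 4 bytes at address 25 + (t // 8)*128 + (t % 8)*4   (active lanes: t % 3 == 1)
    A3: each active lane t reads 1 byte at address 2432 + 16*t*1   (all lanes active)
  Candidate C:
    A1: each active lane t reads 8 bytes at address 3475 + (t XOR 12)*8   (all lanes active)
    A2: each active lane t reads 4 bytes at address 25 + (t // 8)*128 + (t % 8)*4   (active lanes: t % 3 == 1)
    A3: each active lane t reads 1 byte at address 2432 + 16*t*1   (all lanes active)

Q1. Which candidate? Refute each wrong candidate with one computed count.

A: A1 gives 2 transactions, not 5
B: A1 gives 2 transactions, not 5
C: all counts match (5,4,8)

Answer: C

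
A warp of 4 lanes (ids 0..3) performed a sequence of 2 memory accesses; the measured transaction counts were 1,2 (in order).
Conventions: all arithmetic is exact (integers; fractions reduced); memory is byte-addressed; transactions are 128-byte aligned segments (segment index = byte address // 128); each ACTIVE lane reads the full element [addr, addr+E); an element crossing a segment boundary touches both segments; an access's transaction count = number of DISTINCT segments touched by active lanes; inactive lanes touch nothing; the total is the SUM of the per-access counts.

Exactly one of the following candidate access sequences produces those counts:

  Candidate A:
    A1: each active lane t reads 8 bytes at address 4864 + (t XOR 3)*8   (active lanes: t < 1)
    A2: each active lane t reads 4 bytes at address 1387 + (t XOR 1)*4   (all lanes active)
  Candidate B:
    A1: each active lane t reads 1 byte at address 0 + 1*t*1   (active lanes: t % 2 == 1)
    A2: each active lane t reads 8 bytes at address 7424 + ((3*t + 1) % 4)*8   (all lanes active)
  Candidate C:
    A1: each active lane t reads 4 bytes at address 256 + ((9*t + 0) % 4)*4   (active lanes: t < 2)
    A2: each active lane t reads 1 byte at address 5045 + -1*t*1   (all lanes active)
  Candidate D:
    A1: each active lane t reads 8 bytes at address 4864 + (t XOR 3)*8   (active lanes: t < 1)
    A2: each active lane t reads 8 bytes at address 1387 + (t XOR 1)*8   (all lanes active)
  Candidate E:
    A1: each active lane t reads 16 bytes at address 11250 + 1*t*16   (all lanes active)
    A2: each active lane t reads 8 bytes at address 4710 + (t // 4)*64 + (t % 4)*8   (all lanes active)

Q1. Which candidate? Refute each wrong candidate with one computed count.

A: A2 gives 1 transaction, not 2
B: A2 gives 1 transaction, not 2
C: A2 gives 1 transaction, not 2
E: A1 gives 2 transactions, not 1
D: all counts match (1,2)

Answer: D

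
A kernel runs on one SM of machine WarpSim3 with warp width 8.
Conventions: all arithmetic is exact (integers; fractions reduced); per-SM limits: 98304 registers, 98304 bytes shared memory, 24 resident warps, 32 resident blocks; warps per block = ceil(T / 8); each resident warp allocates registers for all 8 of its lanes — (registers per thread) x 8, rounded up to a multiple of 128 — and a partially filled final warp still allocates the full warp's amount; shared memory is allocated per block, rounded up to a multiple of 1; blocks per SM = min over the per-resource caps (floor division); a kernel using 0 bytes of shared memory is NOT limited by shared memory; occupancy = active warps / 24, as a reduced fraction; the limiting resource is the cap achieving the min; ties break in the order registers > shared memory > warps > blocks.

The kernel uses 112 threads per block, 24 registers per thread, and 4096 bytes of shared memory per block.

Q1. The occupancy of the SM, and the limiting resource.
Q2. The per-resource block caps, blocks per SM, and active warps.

Answer: occupancy 7/12, limited by warps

registers: 27 blocks
shared memory: 24 blocks
warps: 1 block
blocks: 32 blocks

Answer: 1 block, 14 active warps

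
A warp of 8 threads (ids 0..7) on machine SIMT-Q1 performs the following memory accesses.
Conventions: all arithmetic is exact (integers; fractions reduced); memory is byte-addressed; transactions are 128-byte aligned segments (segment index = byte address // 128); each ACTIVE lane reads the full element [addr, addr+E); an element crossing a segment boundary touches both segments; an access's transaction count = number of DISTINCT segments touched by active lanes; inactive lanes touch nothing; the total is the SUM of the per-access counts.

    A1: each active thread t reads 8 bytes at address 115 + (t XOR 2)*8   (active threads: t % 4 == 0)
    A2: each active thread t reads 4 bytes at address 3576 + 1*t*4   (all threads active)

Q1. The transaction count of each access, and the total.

A1: 1 transaction
A2: 2 transactions

Answer: 1,2; total 3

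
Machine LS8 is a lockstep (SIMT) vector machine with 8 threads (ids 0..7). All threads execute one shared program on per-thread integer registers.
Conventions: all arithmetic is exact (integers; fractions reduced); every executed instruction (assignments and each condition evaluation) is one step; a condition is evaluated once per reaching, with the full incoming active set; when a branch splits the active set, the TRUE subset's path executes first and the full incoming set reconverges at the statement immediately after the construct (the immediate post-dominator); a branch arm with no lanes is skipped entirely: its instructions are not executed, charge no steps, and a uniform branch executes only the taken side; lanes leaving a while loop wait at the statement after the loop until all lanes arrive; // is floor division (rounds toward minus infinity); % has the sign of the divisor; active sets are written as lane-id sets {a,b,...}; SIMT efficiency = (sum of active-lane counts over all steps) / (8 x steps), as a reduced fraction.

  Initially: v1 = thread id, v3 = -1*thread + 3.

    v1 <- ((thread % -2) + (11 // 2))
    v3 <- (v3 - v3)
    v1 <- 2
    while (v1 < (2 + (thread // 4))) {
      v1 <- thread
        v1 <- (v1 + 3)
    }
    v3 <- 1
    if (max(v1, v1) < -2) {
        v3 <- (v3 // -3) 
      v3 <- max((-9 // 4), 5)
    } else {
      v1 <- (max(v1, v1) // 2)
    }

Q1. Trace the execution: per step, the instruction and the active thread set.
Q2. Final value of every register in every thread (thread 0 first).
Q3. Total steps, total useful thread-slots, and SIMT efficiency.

step 0: v1 <- ((thread % -2) + (11 // 2)) {0,1,2,3,4,5,6,7}
step 1: v3 <- (v3 - v3)              {0,1,2,3,4,5,6,7}
step 2: v1 <- 2                      {0,1,2,3,4,5,6,7}
step 3: eval (v1 < (2 + (thread // 4))) {0,1,2,3,4,5,6,7}
step 4: v1 <- thread                 {4,5,6,7}
step 5: v1 <- (v1 + 3)               {4,5,6,7}
step 6: eval (v1 < (2 + (thread // 4))) {4,5,6,7}
step 7: v3 <- 1                      {0,1,2,3,4,5,6,7}
step 8: eval (max(v1, v1) < -2)      {0,1,2,3,4,5,6,7}
step 9: v1 <- (max(v1, v1) // 2)     {0,1,2,3,4,5,6,7}

Answer: 10 steps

v1: 1,1,1,1,3,4,4,5
v3: 1,1,1,1,1,1,1,1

steps = 10; useful = 68; efficiency = 68/80 = 17/20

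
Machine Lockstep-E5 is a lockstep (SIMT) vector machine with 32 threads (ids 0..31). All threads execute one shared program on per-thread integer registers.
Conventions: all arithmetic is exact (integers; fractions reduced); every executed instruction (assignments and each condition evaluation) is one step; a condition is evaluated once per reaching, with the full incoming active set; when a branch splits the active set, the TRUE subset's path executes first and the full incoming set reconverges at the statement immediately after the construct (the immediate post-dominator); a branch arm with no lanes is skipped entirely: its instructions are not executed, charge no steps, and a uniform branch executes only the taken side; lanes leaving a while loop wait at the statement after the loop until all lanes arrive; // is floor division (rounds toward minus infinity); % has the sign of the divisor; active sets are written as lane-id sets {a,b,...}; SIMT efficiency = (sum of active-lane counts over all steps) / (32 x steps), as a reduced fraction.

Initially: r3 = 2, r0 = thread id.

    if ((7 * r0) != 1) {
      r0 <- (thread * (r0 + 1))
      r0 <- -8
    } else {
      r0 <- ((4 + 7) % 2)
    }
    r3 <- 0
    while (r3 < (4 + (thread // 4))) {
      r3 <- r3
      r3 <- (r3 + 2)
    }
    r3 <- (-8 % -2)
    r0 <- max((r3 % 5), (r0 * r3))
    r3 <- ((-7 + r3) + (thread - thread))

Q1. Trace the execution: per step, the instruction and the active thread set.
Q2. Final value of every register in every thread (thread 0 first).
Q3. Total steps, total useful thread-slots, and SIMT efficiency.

step 0: eval ((7 * r0) != 1)         {0,1,2,3,4,5,6,7,8,9,10,11,12,13,14,15,16,17,18,19,20,21,22,23,24,25,26,27,28,29,30,31}
step 1: r0 <- (thread * (r0 + 1))    {0,1,2,3,4,5,6,7,8,9,10,11,12,13,14,15,16,17,18,19,20,21,22,23,24,25,26,27,28,29,30,31}
step 2: r0 <- -8                     {0,1,2,3,4,5,6,7,8,9,10,11,12,13,14,15,16,17,18,19,20,21,22,23,24,25,26,27,28,29,30,31}
step 3: r3 <- 0                      {0,1,2,3,4,5,6,7,8,9,10,11,12,13,14,15,16,17,18,19,20,21,22,23,24,25,26,27,28,29,30,31}
step 4: eval (r3 < (4 + (thread // 4))) {0,1,2,3,4,5,6,7,8,9,10,11,12,13,14,15,16,17,18,19,20,21,22,23,24,25,26,27,28,29,30,31}
step 5: r3 <- r3                     {0,1,2,3,4,5,6,7,8,9,10,11,12,13,14,15,16,17,18,19,20,21,22,23,24,25,26,27,28,29,30,31}
step 6: r3 <- (r3 + 2)               {0,1,2,3,4,5,6,7,8,9,10,11,12,13,14,15,16,17,18,19,20,21,22,23,24,25,26,27,28,29,30,31}
step 7: eval (r3 < (4 + (thread // 4))) {0,1,2,3,4,5,6,7,8,9,10,11,12,13,14,15,16,17,18,19,20,21,22,23,24,25,26,27,28,29,30,31}
step 8: r3 <- r3                     {0,1,2,3,4,5,6,7,8,9,10,11,12,13,14,15,16,17,18,19,20,21,22,23,24,25,26,27,28,29,30,31}
step 9: r3 <- (r3 + 2)               {0,1,2,3,4,5,6,7,8,9,10,11,12,13,14,15,16,17,18,19,20,21,22,23,24,25,26,27,28,29,30,31}
step 10: eval (r3 < (4 + (thread // 4))) {0,1,2,3,4,5,6,7,8,9,10,11,12,13,14,15,16,17,18,19,20,21,22,23,24,25,26,27,28,29,30,31}
step 11: r3 <- r3                     {4,5,6,7,8,9,10,11,12,13,14,15,16,17,18,19,20,21,22,23,24,25,26,27,28,29,30,31}
step 12: r3 <- (r3 + 2)               {4,5,6,7,8,9,10,11,12,13,14,15,16,17,18,19,20,21,22,23,24,25,26,27,28,29,30,31}
step 13: eval (r3 < (4 + (thread // 4))) {4,5,6,7,8,9,10,11,12,13,14,15,16,17,18,19,20,21,22,23,24,25,26,27,28,29,30,31}
step 14: r3 <- r3                     {12,13,14,15,16,17,18,19,20,21,22,23,24,25,26,27,28,29,30,31}
step 15: r3 <- (r3 + 2)               {12,13,14,15,16,17,18,19,20,21,22,23,24,25,26,27,28,29,30,31}
step 16: eval (r3 < (4 + (thread // 4))) {12,13,14,15,16,17,18,19,20,21,22,23,24,25,26,27,28,29,30,31}
step 17: r3 <- r3                     {20,21,22,23,24,25,26,27,28,29,30,31}
step 18: r3 <- (r3 + 2)               {20,21,22,23,24,25,26,27,28,29,30,31}
step 19: eval (r3 < (4 + (thread // 4))) {20,21,22,23,24,25,26,27,28,29,30,31}
step 20: r3 <- r3                     {28,29,30,31}
step 21: r3 <- (r3 + 2)               {28,29,30,31}
step 22: eval (r3 < (4 + (thread // 4))) {28,29,30,31}
step 23: r3 <- (-8 % -2)              {0,1,2,3,4,5,6,7,8,9,10,11,12,13,14,15,16,17,18,19,20,21,22,23,24,25,26,27,28,29,30,31}
step 24: r0 <- max((r3 % 5), (r0 * r3)) {0,1,2,3,4,5,6,7,8,9,10,11,12,13,14,15,16,17,18,19,20,21,22,23,24,25,26,27,28,29,30,31}
step 25: r3 <- ((-7 + r3) + (thread - thread)) {0,1,2,3,4,5,6,7,8,9,10,11,12,13,14,15,16,17,18,19,20,21,22,23,24,25,26,27,28,29,30,31}

Answer: 26 steps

r3: -7,-7,-7,-7,-7,-7,-7,-7,-7,-7,-7,-7,-7,-7,-7,-7,-7,-7,-7,-7,-7,-7,-7,-7,-7,-7,-7,-7,-7,-7,-7,-7
r0: 0,0,0,0,0,0,0,0,0,0,0,0,0,0,0,0,0,0,0,0,0,0,0,0,0,0,0,0,0,0,0,0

steps = 26; useful = 640; efficiency = 640/832 = 10/13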